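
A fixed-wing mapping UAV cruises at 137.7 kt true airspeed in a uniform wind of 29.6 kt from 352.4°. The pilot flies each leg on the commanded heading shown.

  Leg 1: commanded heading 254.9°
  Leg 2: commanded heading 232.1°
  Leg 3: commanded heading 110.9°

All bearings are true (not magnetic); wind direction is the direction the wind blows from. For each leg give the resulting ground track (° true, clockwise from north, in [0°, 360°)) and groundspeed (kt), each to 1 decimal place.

Leg 1: track=243.2°, groundspeed=144.6 kt
Leg 2: track=222.6°, groundspeed=154.8 kt
Leg 3: track=120.6°, groundspeed=154.0 kt

Leg 1: heading 254.9°; drift -11.7° → track 243.2°, groundspeed 144.6 kt
Leg 2: heading 232.1°; drift -9.5° → track 222.6°, groundspeed 154.8 kt
Leg 3: heading 110.9°; drift +9.7° → track 120.6°, groundspeed 154.0 kt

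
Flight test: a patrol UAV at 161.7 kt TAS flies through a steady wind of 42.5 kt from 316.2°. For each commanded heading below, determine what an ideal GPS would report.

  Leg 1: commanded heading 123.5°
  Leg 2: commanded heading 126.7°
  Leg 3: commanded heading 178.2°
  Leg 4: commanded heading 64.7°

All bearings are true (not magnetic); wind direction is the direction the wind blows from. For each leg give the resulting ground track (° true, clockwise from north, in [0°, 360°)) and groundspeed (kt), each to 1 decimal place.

Leg 1: track=126.1°, groundspeed=203.4 kt
Leg 2: track=128.7°, groundspeed=203.7 kt
Leg 3: track=169.8°, groundspeed=195.4 kt
Leg 4: track=77.7°, groundspeed=179.8 kt

Leg 1: heading 123.5°; drift +2.6° → track 126.1°, groundspeed 203.4 kt
Leg 2: heading 126.7°; drift +2.0° → track 128.7°, groundspeed 203.7 kt
Leg 3: heading 178.2°; drift -8.4° → track 169.8°, groundspeed 195.4 kt
Leg 4: heading 64.7°; drift +13.0° → track 77.7°, groundspeed 179.8 kt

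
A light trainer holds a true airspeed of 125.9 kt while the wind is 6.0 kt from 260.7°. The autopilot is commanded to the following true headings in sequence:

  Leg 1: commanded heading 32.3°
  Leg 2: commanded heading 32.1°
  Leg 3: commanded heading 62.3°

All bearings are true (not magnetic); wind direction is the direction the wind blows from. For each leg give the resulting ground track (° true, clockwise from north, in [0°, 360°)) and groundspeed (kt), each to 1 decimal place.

Leg 1: heading 32.3°; drift +2.0° → track 34.3°, groundspeed 130.0 kt
Leg 2: heading 32.1°; drift +2.0° → track 34.1°, groundspeed 129.9 kt
Leg 3: heading 62.3°; drift +0.8° → track 63.1°, groundspeed 131.6 kt

Leg 1: track=34.3°, groundspeed=130.0 kt
Leg 2: track=34.1°, groundspeed=129.9 kt
Leg 3: track=63.1°, groundspeed=131.6 kt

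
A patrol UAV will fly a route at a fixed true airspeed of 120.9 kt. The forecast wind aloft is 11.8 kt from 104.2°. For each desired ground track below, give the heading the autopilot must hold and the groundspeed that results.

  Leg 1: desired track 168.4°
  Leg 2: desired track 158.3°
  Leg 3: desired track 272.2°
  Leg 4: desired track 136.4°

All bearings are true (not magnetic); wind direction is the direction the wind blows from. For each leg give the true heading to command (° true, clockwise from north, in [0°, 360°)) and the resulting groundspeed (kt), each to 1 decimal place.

Leg 1: heading=163.4°, groundspeed=115.3 kt
Leg 2: heading=153.8°, groundspeed=113.6 kt
Leg 3: heading=271.0°, groundspeed=132.4 kt
Leg 4: heading=133.4°, groundspeed=110.8 kt

Leg 1: desired track 168.4°; wind correction -5.0° → command heading 163.4°, groundspeed 115.3 kt
Leg 2: desired track 158.3°; wind correction -4.5° → command heading 153.8°, groundspeed 113.6 kt
Leg 3: desired track 272.2°; wind correction -1.2° → command heading 271.0°, groundspeed 132.4 kt
Leg 4: desired track 136.4°; wind correction -3.0° → command heading 133.4°, groundspeed 110.8 kt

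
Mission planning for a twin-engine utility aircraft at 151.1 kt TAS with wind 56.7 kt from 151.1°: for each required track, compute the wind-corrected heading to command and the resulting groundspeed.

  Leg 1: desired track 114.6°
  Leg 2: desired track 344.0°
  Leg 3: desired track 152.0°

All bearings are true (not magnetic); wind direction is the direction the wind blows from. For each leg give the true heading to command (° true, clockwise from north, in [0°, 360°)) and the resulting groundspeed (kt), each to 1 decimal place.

Leg 1: heading=127.5°, groundspeed=101.7 kt
Leg 2: heading=348.8°, groundspeed=205.8 kt
Leg 3: heading=151.7°, groundspeed=94.4 kt

Leg 1: desired track 114.6°; wind correction +12.9° → command heading 127.5°, groundspeed 101.7 kt
Leg 2: desired track 344.0°; wind correction +4.8° → command heading 348.8°, groundspeed 205.8 kt
Leg 3: desired track 152.0°; wind correction -0.3° → command heading 151.7°, groundspeed 94.4 kt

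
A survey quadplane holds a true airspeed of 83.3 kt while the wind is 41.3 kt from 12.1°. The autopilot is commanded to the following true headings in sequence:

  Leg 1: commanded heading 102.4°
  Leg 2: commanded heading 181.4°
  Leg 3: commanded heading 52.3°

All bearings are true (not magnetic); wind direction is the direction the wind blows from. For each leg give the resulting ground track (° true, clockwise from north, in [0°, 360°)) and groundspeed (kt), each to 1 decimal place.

Leg 1: track=128.7°, groundspeed=93.2 kt
Leg 2: track=184.9°, groundspeed=124.1 kt
Leg 3: track=79.6°, groundspeed=58.2 kt

Leg 1: heading 102.4°; drift +26.3° → track 128.7°, groundspeed 93.2 kt
Leg 2: heading 181.4°; drift +3.5° → track 184.9°, groundspeed 124.1 kt
Leg 3: heading 52.3°; drift +27.3° → track 79.6°, groundspeed 58.2 kt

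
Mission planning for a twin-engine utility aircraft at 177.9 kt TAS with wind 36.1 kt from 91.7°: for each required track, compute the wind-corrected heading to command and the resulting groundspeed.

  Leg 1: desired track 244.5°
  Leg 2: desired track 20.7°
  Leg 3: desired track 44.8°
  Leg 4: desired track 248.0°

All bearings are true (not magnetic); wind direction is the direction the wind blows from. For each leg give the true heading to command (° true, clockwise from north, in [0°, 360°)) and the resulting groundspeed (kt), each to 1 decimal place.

Leg 1: heading=239.2°, groundspeed=209.2 kt
Leg 2: heading=31.8°, groundspeed=162.8 kt
Leg 3: heading=53.3°, groundspeed=151.3 kt
Leg 4: heading=243.3°, groundspeed=210.4 kt

Leg 1: desired track 244.5°; wind correction -5.3° → command heading 239.2°, groundspeed 209.2 kt
Leg 2: desired track 20.7°; wind correction +11.1° → command heading 31.8°, groundspeed 162.8 kt
Leg 3: desired track 44.8°; wind correction +8.5° → command heading 53.3°, groundspeed 151.3 kt
Leg 4: desired track 248.0°; wind correction -4.7° → command heading 243.3°, groundspeed 210.4 kt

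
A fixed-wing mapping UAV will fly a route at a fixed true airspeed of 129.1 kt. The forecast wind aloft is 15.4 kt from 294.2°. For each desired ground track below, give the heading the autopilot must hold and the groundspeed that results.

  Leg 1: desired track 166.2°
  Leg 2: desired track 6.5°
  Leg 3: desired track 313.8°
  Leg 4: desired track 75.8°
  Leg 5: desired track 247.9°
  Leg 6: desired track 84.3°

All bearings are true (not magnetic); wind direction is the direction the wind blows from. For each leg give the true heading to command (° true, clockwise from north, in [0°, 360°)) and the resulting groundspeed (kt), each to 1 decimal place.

Leg 1: desired track 166.2°; wind correction +5.4° → command heading 171.6°, groundspeed 138.0 kt
Leg 2: desired track 6.5°; wind correction -6.5° → command heading 0.0°, groundspeed 123.6 kt
Leg 3: desired track 313.8°; wind correction -2.3° → command heading 311.5°, groundspeed 114.5 kt
Leg 4: desired track 75.8°; wind correction -4.2° → command heading 71.6°, groundspeed 140.8 kt
Leg 5: desired track 247.9°; wind correction +4.9° → command heading 252.8°, groundspeed 118.0 kt
Leg 6: desired track 84.3°; wind correction -3.4° → command heading 80.9°, groundspeed 142.2 kt

Leg 1: heading=171.6°, groundspeed=138.0 kt
Leg 2: heading=0.0°, groundspeed=123.6 kt
Leg 3: heading=311.5°, groundspeed=114.5 kt
Leg 4: heading=71.6°, groundspeed=140.8 kt
Leg 5: heading=252.8°, groundspeed=118.0 kt
Leg 6: heading=80.9°, groundspeed=142.2 kt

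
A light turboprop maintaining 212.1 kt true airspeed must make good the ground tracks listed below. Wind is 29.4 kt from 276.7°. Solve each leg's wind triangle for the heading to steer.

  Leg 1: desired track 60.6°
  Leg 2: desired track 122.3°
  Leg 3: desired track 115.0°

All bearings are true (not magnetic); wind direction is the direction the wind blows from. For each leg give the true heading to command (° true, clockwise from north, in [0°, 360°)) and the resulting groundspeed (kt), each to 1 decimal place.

Leg 1: desired track 60.6°; wind correction -4.7° → command heading 55.9°, groundspeed 235.1 kt
Leg 2: desired track 122.3°; wind correction +3.4° → command heading 125.7°, groundspeed 238.2 kt
Leg 3: desired track 115.0°; wind correction +2.5° → command heading 117.5°, groundspeed 239.8 kt

Leg 1: heading=55.9°, groundspeed=235.1 kt
Leg 2: heading=125.7°, groundspeed=238.2 kt
Leg 3: heading=117.5°, groundspeed=239.8 kt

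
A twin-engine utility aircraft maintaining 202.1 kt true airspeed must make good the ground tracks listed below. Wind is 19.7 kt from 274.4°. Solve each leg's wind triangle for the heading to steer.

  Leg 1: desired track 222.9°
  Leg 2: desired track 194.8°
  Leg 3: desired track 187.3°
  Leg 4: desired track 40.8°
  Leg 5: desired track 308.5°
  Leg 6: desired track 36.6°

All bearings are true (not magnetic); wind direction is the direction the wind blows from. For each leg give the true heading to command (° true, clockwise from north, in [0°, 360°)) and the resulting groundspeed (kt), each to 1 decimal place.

Leg 1: desired track 222.9°; wind correction +4.4° → command heading 227.3°, groundspeed 189.2 kt
Leg 2: desired track 194.8°; wind correction +5.5° → command heading 200.3°, groundspeed 197.6 kt
Leg 3: desired track 187.3°; wind correction +5.6° → command heading 192.9°, groundspeed 200.1 kt
Leg 4: desired track 40.8°; wind correction -4.5° → command heading 36.3°, groundspeed 213.2 kt
Leg 5: desired track 308.5°; wind correction -3.1° → command heading 305.4°, groundspeed 185.5 kt
Leg 6: desired track 36.6°; wind correction -4.7° → command heading 31.9°, groundspeed 211.9 kt

Leg 1: heading=227.3°, groundspeed=189.2 kt
Leg 2: heading=200.3°, groundspeed=197.6 kt
Leg 3: heading=192.9°, groundspeed=200.1 kt
Leg 4: heading=36.3°, groundspeed=213.2 kt
Leg 5: heading=305.4°, groundspeed=185.5 kt
Leg 6: heading=31.9°, groundspeed=211.9 kt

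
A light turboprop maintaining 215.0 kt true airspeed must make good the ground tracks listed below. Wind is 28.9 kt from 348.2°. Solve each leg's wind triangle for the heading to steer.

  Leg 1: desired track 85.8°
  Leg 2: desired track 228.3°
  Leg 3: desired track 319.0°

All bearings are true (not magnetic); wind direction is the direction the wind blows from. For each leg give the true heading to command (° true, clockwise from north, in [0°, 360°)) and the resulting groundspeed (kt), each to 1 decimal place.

Leg 1: heading=78.1°, groundspeed=216.9 kt
Leg 2: heading=235.0°, groundspeed=227.9 kt
Leg 3: heading=322.8°, groundspeed=189.3 kt

Leg 1: desired track 85.8°; wind correction -7.7° → command heading 78.1°, groundspeed 216.9 kt
Leg 2: desired track 228.3°; wind correction +6.7° → command heading 235.0°, groundspeed 227.9 kt
Leg 3: desired track 319.0°; wind correction +3.8° → command heading 322.8°, groundspeed 189.3 kt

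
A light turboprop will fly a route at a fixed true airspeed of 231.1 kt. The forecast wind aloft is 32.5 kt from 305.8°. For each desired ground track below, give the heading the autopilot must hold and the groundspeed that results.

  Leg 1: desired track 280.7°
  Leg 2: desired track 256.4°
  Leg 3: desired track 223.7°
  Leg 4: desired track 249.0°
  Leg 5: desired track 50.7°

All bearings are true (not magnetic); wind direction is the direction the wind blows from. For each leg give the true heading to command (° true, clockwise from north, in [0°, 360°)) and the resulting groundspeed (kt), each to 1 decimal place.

Leg 1: desired track 280.7°; wind correction +3.4° → command heading 284.1°, groundspeed 201.3 kt
Leg 2: desired track 256.4°; wind correction +6.1° → command heading 262.5°, groundspeed 208.6 kt
Leg 3: desired track 223.7°; wind correction +8.0° → command heading 231.7°, groundspeed 224.4 kt
Leg 4: desired track 249.0°; wind correction +6.8° → command heading 255.8°, groundspeed 211.7 kt
Leg 5: desired track 50.7°; wind correction -7.8° → command heading 42.9°, groundspeed 237.3 kt

Leg 1: heading=284.1°, groundspeed=201.3 kt
Leg 2: heading=262.5°, groundspeed=208.6 kt
Leg 3: heading=231.7°, groundspeed=224.4 kt
Leg 4: heading=255.8°, groundspeed=211.7 kt
Leg 5: heading=42.9°, groundspeed=237.3 kt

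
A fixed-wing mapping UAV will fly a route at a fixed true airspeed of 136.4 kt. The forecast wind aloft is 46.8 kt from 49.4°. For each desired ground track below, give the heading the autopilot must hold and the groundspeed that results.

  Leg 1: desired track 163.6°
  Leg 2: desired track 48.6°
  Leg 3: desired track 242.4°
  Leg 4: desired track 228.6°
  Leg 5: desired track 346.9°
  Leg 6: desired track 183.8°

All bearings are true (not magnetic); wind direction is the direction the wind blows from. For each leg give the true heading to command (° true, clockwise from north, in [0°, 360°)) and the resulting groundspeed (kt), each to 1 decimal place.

Leg 1: desired track 163.6°; wind correction -18.2° → command heading 145.4°, groundspeed 148.7 kt
Leg 2: desired track 48.6°; wind correction +0.3° → command heading 48.9°, groundspeed 89.6 kt
Leg 3: desired track 242.4°; wind correction +4.4° → command heading 246.8°, groundspeed 181.6 kt
Leg 4: desired track 228.6°; wind correction -0.3° → command heading 228.3°, groundspeed 183.2 kt
Leg 5: desired track 346.9°; wind correction +17.7° → command heading 4.6°, groundspeed 108.3 kt
Leg 6: desired track 183.8°; wind correction -14.2° → command heading 169.6°, groundspeed 165.0 kt

Leg 1: heading=145.4°, groundspeed=148.7 kt
Leg 2: heading=48.9°, groundspeed=89.6 kt
Leg 3: heading=246.8°, groundspeed=181.6 kt
Leg 4: heading=228.3°, groundspeed=183.2 kt
Leg 5: heading=4.6°, groundspeed=108.3 kt
Leg 6: heading=169.6°, groundspeed=165.0 kt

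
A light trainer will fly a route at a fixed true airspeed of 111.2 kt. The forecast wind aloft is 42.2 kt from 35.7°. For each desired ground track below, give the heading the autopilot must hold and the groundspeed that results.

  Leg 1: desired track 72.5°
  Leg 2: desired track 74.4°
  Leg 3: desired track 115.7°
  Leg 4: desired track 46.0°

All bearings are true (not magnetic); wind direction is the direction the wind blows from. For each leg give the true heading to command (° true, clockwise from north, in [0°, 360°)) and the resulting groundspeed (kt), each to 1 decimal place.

Leg 1: heading=59.4°, groundspeed=74.5 kt
Leg 2: heading=60.7°, groundspeed=75.1 kt
Leg 3: heading=93.8°, groundspeed=95.8 kt
Leg 4: heading=42.1°, groundspeed=69.4 kt

Leg 1: desired track 72.5°; wind correction -13.1° → command heading 59.4°, groundspeed 74.5 kt
Leg 2: desired track 74.4°; wind correction -13.7° → command heading 60.7°, groundspeed 75.1 kt
Leg 3: desired track 115.7°; wind correction -21.9° → command heading 93.8°, groundspeed 95.8 kt
Leg 4: desired track 46.0°; wind correction -3.9° → command heading 42.1°, groundspeed 69.4 kt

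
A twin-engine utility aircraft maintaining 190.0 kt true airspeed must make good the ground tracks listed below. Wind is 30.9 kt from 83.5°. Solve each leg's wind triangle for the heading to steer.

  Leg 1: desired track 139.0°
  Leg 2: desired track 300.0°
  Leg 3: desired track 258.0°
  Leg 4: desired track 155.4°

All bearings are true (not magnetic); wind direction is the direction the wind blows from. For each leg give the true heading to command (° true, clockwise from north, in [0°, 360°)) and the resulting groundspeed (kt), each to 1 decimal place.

Leg 1: desired track 139.0°; wind correction -7.7° → command heading 131.3°, groundspeed 170.8 kt
Leg 2: desired track 300.0°; wind correction +5.6° → command heading 305.6°, groundspeed 213.9 kt
Leg 3: desired track 258.0°; wind correction -0.9° → command heading 257.1°, groundspeed 220.7 kt
Leg 4: desired track 155.4°; wind correction -8.9° → command heading 146.5°, groundspeed 178.1 kt

Leg 1: heading=131.3°, groundspeed=170.8 kt
Leg 2: heading=305.6°, groundspeed=213.9 kt
Leg 3: heading=257.1°, groundspeed=220.7 kt
Leg 4: heading=146.5°, groundspeed=178.1 kt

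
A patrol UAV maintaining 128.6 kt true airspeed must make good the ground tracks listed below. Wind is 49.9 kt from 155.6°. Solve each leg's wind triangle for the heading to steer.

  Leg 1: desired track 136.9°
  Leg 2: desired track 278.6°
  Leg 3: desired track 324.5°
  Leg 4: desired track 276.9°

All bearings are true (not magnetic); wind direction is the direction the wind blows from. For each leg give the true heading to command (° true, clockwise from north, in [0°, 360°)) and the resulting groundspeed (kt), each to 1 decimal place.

Leg 1: heading=144.0°, groundspeed=80.3 kt
Leg 2: heading=259.6°, groundspeed=148.8 kt
Leg 3: heading=320.2°, groundspeed=177.2 kt
Leg 4: heading=257.5°, groundspeed=147.3 kt

Leg 1: desired track 136.9°; wind correction +7.1° → command heading 144.0°, groundspeed 80.3 kt
Leg 2: desired track 278.6°; wind correction -19.0° → command heading 259.6°, groundspeed 148.8 kt
Leg 3: desired track 324.5°; wind correction -4.3° → command heading 320.2°, groundspeed 177.2 kt
Leg 4: desired track 276.9°; wind correction -19.4° → command heading 257.5°, groundspeed 147.3 kt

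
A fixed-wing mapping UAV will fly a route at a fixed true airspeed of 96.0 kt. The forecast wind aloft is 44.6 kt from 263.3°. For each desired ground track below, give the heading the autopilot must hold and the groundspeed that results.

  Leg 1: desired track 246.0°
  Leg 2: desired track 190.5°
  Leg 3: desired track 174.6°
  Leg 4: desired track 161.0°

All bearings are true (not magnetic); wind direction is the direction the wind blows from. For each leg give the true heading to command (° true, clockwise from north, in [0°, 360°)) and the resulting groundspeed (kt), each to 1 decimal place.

Leg 1: heading=253.9°, groundspeed=52.5 kt
Leg 2: heading=216.8°, groundspeed=72.8 kt
Leg 3: heading=202.3°, groundspeed=84.0 kt
Leg 4: heading=188.0°, groundspeed=95.0 kt

Leg 1: desired track 246.0°; wind correction +7.9° → command heading 253.9°, groundspeed 52.5 kt
Leg 2: desired track 190.5°; wind correction +26.3° → command heading 216.8°, groundspeed 72.8 kt
Leg 3: desired track 174.6°; wind correction +27.7° → command heading 202.3°, groundspeed 84.0 kt
Leg 4: desired track 161.0°; wind correction +27.0° → command heading 188.0°, groundspeed 95.0 kt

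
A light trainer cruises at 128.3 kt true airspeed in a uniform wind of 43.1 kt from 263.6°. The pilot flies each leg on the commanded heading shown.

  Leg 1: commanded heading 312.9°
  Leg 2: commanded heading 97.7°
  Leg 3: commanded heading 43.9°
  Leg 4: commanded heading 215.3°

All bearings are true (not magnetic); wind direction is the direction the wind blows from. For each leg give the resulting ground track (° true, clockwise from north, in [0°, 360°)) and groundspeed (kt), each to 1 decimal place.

Leg 1: heading 312.9°; drift +18.1° → track 331.0°, groundspeed 105.4 kt
Leg 2: heading 97.7°; drift -3.5° → track 94.2°, groundspeed 170.4 kt
Leg 3: heading 43.9°; drift +9.7° → track 53.6°, groundspeed 163.8 kt
Leg 4: heading 215.3°; drift -17.9° → track 197.4°, groundspeed 104.7 kt

Leg 1: track=331.0°, groundspeed=105.4 kt
Leg 2: track=94.2°, groundspeed=170.4 kt
Leg 3: track=53.6°, groundspeed=163.8 kt
Leg 4: track=197.4°, groundspeed=104.7 kt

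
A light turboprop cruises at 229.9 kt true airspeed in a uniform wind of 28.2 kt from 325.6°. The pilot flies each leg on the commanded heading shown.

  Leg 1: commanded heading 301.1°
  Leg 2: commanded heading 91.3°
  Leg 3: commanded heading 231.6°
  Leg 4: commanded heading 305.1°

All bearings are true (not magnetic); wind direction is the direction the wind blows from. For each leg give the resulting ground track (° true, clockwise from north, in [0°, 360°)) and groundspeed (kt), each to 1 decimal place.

Leg 1: track=297.8°, groundspeed=204.6 kt
Leg 2: track=96.6°, groundspeed=247.4 kt
Leg 3: track=224.7°, groundspeed=233.6 kt
Leg 4: track=302.3°, groundspeed=203.7 kt

Leg 1: heading 301.1°; drift -3.3° → track 297.8°, groundspeed 204.6 kt
Leg 2: heading 91.3°; drift +5.3° → track 96.6°, groundspeed 247.4 kt
Leg 3: heading 231.6°; drift -6.9° → track 224.7°, groundspeed 233.6 kt
Leg 4: heading 305.1°; drift -2.8° → track 302.3°, groundspeed 203.7 kt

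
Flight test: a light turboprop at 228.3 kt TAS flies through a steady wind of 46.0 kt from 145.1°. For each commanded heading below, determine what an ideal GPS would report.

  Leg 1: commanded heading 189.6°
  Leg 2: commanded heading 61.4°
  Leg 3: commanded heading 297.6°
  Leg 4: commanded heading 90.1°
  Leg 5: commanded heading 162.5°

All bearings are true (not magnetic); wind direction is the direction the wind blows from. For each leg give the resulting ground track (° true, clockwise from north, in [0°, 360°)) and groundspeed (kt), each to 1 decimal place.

Leg 1: heading 189.6°; drift +9.4° → track 199.0°, groundspeed 198.1 kt
Leg 2: heading 61.4°; drift -11.6° → track 49.8°, groundspeed 227.9 kt
Leg 3: heading 297.6°; drift +4.5° → track 302.1°, groundspeed 269.9 kt
Leg 4: heading 90.1°; drift -10.6° → track 79.5°, groundspeed 205.4 kt
Leg 5: heading 162.5°; drift +4.3° → track 166.8°, groundspeed 184.9 kt

Leg 1: track=199.0°, groundspeed=198.1 kt
Leg 2: track=49.8°, groundspeed=227.9 kt
Leg 3: track=302.1°, groundspeed=269.9 kt
Leg 4: track=79.5°, groundspeed=205.4 kt
Leg 5: track=166.8°, groundspeed=184.9 kt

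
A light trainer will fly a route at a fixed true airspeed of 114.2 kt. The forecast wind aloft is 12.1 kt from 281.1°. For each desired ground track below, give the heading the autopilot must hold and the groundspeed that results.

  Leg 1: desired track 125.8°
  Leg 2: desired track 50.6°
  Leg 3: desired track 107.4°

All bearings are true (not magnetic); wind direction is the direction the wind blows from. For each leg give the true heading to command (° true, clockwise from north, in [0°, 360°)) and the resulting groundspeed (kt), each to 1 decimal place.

Leg 1: heading=128.3°, groundspeed=125.1 kt
Leg 2: heading=45.9°, groundspeed=121.5 kt
Leg 3: heading=108.1°, groundspeed=126.2 kt

Leg 1: desired track 125.8°; wind correction +2.5° → command heading 128.3°, groundspeed 125.1 kt
Leg 2: desired track 50.6°; wind correction -4.7° → command heading 45.9°, groundspeed 121.5 kt
Leg 3: desired track 107.4°; wind correction +0.7° → command heading 108.1°, groundspeed 126.2 kt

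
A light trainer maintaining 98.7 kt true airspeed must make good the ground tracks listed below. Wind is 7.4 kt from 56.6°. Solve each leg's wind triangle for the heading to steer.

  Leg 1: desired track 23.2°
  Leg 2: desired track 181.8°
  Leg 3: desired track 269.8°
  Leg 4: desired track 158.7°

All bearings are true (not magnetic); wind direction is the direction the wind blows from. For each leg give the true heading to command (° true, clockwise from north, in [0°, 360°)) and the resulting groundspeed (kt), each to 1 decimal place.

Leg 1: heading=25.6°, groundspeed=92.4 kt
Leg 2: heading=178.3°, groundspeed=102.8 kt
Leg 3: heading=272.2°, groundspeed=104.8 kt
Leg 4: heading=154.5°, groundspeed=100.0 kt

Leg 1: desired track 23.2°; wind correction +2.4° → command heading 25.6°, groundspeed 92.4 kt
Leg 2: desired track 181.8°; wind correction -3.5° → command heading 178.3°, groundspeed 102.8 kt
Leg 3: desired track 269.8°; wind correction +2.4° → command heading 272.2°, groundspeed 104.8 kt
Leg 4: desired track 158.7°; wind correction -4.2° → command heading 154.5°, groundspeed 100.0 kt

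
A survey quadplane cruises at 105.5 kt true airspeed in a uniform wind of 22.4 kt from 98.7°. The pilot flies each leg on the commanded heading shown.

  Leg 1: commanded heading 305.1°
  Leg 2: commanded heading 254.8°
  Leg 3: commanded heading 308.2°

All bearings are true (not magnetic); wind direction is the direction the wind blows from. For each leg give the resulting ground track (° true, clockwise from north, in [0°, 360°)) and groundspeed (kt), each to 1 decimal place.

Leg 1: track=300.6°, groundspeed=126.0 kt
Leg 2: track=258.9°, groundspeed=126.3 kt
Leg 3: track=303.2°, groundspeed=125.5 kt

Leg 1: heading 305.1°; drift -4.5° → track 300.6°, groundspeed 126.0 kt
Leg 2: heading 254.8°; drift +4.1° → track 258.9°, groundspeed 126.3 kt
Leg 3: heading 308.2°; drift -5.0° → track 303.2°, groundspeed 125.5 kt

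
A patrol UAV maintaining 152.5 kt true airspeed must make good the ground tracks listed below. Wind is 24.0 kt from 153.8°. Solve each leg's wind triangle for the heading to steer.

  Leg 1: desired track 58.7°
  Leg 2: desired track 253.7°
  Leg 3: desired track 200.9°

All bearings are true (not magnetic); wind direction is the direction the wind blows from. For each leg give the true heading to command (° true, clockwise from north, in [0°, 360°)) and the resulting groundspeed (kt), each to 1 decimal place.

Leg 1: heading=67.7°, groundspeed=152.7 kt
Leg 2: heading=244.8°, groundspeed=154.8 kt
Leg 3: heading=194.3°, groundspeed=135.1 kt

Leg 1: desired track 58.7°; wind correction +9.0° → command heading 67.7°, groundspeed 152.7 kt
Leg 2: desired track 253.7°; wind correction -8.9° → command heading 244.8°, groundspeed 154.8 kt
Leg 3: desired track 200.9°; wind correction -6.6° → command heading 194.3°, groundspeed 135.1 kt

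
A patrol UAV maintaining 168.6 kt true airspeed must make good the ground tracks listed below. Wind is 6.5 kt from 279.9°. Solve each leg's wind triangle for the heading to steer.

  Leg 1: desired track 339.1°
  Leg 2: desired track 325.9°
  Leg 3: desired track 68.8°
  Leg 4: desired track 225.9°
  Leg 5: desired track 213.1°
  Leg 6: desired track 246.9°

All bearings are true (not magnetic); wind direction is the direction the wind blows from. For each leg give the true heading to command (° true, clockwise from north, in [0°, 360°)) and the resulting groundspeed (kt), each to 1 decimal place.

Leg 1: desired track 339.1°; wind correction -1.9° → command heading 337.2°, groundspeed 165.2 kt
Leg 2: desired track 325.9°; wind correction -1.6° → command heading 324.3°, groundspeed 164.0 kt
Leg 3: desired track 68.8°; wind correction -1.1° → command heading 67.7°, groundspeed 174.1 kt
Leg 4: desired track 225.9°; wind correction +1.8° → command heading 227.7°, groundspeed 164.7 kt
Leg 5: desired track 213.1°; wind correction +2.0° → command heading 215.1°, groundspeed 165.9 kt
Leg 6: desired track 246.9°; wind correction +1.2° → command heading 248.1°, groundspeed 163.1 kt

Leg 1: heading=337.2°, groundspeed=165.2 kt
Leg 2: heading=324.3°, groundspeed=164.0 kt
Leg 3: heading=67.7°, groundspeed=174.1 kt
Leg 4: heading=227.7°, groundspeed=164.7 kt
Leg 5: heading=215.1°, groundspeed=165.9 kt
Leg 6: heading=248.1°, groundspeed=163.1 kt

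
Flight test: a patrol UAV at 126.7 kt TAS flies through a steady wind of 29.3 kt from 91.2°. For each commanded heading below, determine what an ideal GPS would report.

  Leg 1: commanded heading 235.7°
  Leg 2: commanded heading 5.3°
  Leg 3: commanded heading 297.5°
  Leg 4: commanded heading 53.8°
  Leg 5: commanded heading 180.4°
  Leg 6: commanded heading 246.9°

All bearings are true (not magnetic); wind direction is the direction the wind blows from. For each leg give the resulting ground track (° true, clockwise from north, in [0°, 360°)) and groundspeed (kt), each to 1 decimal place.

Leg 1: heading 235.7°; drift +6.4° → track 242.1°, groundspeed 151.5 kt
Leg 2: heading 5.3°; drift -13.2° → track 352.1°, groundspeed 128.0 kt
Leg 3: heading 297.5°; drift -4.9° → track 292.6°, groundspeed 153.5 kt
Leg 4: heading 53.8°; drift -9.8° → track 44.0°, groundspeed 104.9 kt
Leg 5: heading 180.4°; drift +13.1° → track 193.5°, groundspeed 129.6 kt
Leg 6: heading 246.9°; drift +4.5° → track 251.4°, groundspeed 153.9 kt

Leg 1: track=242.1°, groundspeed=151.5 kt
Leg 2: track=352.1°, groundspeed=128.0 kt
Leg 3: track=292.6°, groundspeed=153.5 kt
Leg 4: track=44.0°, groundspeed=104.9 kt
Leg 5: track=193.5°, groundspeed=129.6 kt
Leg 6: track=251.4°, groundspeed=153.9 kt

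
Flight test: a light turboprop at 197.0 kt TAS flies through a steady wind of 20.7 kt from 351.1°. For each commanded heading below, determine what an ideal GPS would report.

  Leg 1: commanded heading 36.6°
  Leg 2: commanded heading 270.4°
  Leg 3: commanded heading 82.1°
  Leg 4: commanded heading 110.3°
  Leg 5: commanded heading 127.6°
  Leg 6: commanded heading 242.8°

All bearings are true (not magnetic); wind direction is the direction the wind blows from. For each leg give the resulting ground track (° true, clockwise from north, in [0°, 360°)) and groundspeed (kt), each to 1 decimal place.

Leg 1: heading 36.6°; drift +4.6° → track 41.2°, groundspeed 183.1 kt
Leg 2: heading 270.4°; drift -6.0° → track 264.4°, groundspeed 194.7 kt
Leg 3: heading 82.1°; drift +6.0° → track 88.1°, groundspeed 198.4 kt
Leg 4: heading 110.3°; drift +5.0° → track 115.3°, groundspeed 207.9 kt
Leg 5: heading 127.6°; drift +3.8° → track 131.4°, groundspeed 212.5 kt
Leg 6: heading 242.8°; drift -5.5° → track 237.3°, groundspeed 204.4 kt

Leg 1: track=41.2°, groundspeed=183.1 kt
Leg 2: track=264.4°, groundspeed=194.7 kt
Leg 3: track=88.1°, groundspeed=198.4 kt
Leg 4: track=115.3°, groundspeed=207.9 kt
Leg 5: track=131.4°, groundspeed=212.5 kt
Leg 6: track=237.3°, groundspeed=204.4 kt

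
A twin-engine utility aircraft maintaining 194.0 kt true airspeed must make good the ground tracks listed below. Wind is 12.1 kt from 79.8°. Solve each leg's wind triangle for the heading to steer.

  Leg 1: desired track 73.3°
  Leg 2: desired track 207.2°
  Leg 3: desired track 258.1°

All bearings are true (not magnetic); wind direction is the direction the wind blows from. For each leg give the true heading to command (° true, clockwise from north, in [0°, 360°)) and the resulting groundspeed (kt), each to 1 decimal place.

Leg 1: heading=73.7°, groundspeed=182.0 kt
Leg 2: heading=204.4°, groundspeed=201.1 kt
Leg 3: heading=258.0°, groundspeed=206.1 kt

Leg 1: desired track 73.3°; wind correction +0.4° → command heading 73.7°, groundspeed 182.0 kt
Leg 2: desired track 207.2°; wind correction -2.8° → command heading 204.4°, groundspeed 201.1 kt
Leg 3: desired track 258.1°; wind correction -0.1° → command heading 258.0°, groundspeed 206.1 kt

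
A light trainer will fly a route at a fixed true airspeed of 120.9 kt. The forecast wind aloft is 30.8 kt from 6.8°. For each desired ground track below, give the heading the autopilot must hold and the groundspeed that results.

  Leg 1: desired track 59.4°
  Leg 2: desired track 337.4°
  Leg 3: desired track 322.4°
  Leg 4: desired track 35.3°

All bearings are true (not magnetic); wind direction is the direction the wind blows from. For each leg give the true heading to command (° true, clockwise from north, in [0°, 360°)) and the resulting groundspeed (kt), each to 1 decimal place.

Leg 1: heading=47.7°, groundspeed=99.7 kt
Leg 2: heading=344.6°, groundspeed=93.1 kt
Leg 3: heading=332.7°, groundspeed=97.0 kt
Leg 4: heading=28.3°, groundspeed=92.9 kt

Leg 1: desired track 59.4°; wind correction -11.7° → command heading 47.7°, groundspeed 99.7 kt
Leg 2: desired track 337.4°; wind correction +7.2° → command heading 344.6°, groundspeed 93.1 kt
Leg 3: desired track 322.4°; wind correction +10.3° → command heading 332.7°, groundspeed 97.0 kt
Leg 4: desired track 35.3°; wind correction -7.0° → command heading 28.3°, groundspeed 92.9 kt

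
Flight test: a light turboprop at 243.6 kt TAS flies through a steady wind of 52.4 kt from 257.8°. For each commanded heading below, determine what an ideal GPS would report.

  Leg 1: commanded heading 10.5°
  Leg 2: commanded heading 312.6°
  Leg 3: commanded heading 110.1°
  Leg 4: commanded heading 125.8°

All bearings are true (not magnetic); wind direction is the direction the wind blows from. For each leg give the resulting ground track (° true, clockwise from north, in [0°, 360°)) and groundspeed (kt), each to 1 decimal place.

Leg 1: heading 10.5°; drift +10.4° → track 20.9°, groundspeed 268.2 kt
Leg 2: heading 312.6°; drift +11.3° → track 323.9°, groundspeed 217.6 kt
Leg 3: heading 110.1°; drift -5.6° → track 104.5°, groundspeed 289.3 kt
Leg 4: heading 125.8°; drift -8.0° → track 117.8°, groundspeed 281.4 kt

Leg 1: track=20.9°, groundspeed=268.2 kt
Leg 2: track=323.9°, groundspeed=217.6 kt
Leg 3: track=104.5°, groundspeed=289.3 kt
Leg 4: track=117.8°, groundspeed=281.4 kt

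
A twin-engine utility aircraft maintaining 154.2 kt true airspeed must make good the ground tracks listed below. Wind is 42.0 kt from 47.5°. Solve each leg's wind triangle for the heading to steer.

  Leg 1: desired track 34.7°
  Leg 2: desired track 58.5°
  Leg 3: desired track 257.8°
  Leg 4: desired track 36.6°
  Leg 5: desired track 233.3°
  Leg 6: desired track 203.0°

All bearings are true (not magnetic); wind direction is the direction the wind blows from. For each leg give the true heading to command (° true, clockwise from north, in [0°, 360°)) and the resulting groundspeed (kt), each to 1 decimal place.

Leg 1: desired track 34.7°; wind correction +3.5° → command heading 38.2°, groundspeed 113.0 kt
Leg 2: desired track 58.5°; wind correction -3.0° → command heading 55.5°, groundspeed 112.8 kt
Leg 3: desired track 257.8°; wind correction +7.9° → command heading 265.7°, groundspeed 189.0 kt
Leg 4: desired track 36.6°; wind correction +3.0° → command heading 39.6°, groundspeed 112.8 kt
Leg 5: desired track 233.3°; wind correction +1.6° → command heading 234.9°, groundspeed 195.9 kt
Leg 6: desired track 203.0°; wind correction -6.5° → command heading 196.5°, groundspeed 191.4 kt

Leg 1: heading=38.2°, groundspeed=113.0 kt
Leg 2: heading=55.5°, groundspeed=112.8 kt
Leg 3: heading=265.7°, groundspeed=189.0 kt
Leg 4: heading=39.6°, groundspeed=112.8 kt
Leg 5: heading=234.9°, groundspeed=195.9 kt
Leg 6: heading=196.5°, groundspeed=191.4 kt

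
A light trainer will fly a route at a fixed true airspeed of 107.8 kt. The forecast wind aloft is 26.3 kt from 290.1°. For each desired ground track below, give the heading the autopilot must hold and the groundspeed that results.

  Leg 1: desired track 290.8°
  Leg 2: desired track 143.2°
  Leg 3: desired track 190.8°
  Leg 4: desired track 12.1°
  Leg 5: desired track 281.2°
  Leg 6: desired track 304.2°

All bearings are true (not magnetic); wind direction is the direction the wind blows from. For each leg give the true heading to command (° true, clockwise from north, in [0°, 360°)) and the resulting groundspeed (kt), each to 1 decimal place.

Leg 1: desired track 290.8°; wind correction -0.2° → command heading 290.6°, groundspeed 81.5 kt
Leg 2: desired track 143.2°; wind correction +7.7° → command heading 150.9°, groundspeed 128.9 kt
Leg 3: desired track 190.8°; wind correction +13.9° → command heading 204.7°, groundspeed 108.9 kt
Leg 4: desired track 12.1°; wind correction -14.0° → command heading 358.1°, groundspeed 100.9 kt
Leg 5: desired track 281.2°; wind correction +2.2° → command heading 283.4°, groundspeed 81.7 kt
Leg 6: desired track 304.2°; wind correction -3.4° → command heading 300.8°, groundspeed 82.1 kt

Leg 1: heading=290.6°, groundspeed=81.5 kt
Leg 2: heading=150.9°, groundspeed=128.9 kt
Leg 3: heading=204.7°, groundspeed=108.9 kt
Leg 4: heading=358.1°, groundspeed=100.9 kt
Leg 5: heading=283.4°, groundspeed=81.7 kt
Leg 6: heading=300.8°, groundspeed=82.1 kt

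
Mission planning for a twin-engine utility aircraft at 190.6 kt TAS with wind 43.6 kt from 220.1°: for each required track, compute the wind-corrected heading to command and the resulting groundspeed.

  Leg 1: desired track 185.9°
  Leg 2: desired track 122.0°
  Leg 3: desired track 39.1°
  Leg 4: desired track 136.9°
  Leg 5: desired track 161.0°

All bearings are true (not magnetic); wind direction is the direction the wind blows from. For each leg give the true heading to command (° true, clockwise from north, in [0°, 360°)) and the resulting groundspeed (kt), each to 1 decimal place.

Leg 1: desired track 185.9°; wind correction +7.4° → command heading 193.3°, groundspeed 153.0 kt
Leg 2: desired track 122.0°; wind correction +13.1° → command heading 135.1°, groundspeed 191.8 kt
Leg 3: desired track 39.1°; wind correction -0.2° → command heading 38.9°, groundspeed 234.2 kt
Leg 4: desired track 136.9°; wind correction +13.1° → command heading 150.0°, groundspeed 180.5 kt
Leg 5: desired track 161.0°; wind correction +11.3° → command heading 172.3°, groundspeed 164.5 kt

Leg 1: heading=193.3°, groundspeed=153.0 kt
Leg 2: heading=135.1°, groundspeed=191.8 kt
Leg 3: heading=38.9°, groundspeed=234.2 kt
Leg 4: heading=150.0°, groundspeed=180.5 kt
Leg 5: heading=172.3°, groundspeed=164.5 kt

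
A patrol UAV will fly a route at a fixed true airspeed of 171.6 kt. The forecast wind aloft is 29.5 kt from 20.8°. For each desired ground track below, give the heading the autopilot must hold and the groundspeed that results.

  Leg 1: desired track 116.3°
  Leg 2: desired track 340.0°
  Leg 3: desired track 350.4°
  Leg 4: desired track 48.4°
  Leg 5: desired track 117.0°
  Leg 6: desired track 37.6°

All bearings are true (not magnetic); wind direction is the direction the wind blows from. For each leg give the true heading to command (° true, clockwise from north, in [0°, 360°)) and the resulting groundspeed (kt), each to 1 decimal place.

Leg 1: desired track 116.3°; wind correction -9.9° → command heading 106.4°, groundspeed 171.9 kt
Leg 2: desired track 340.0°; wind correction +6.4° → command heading 346.4°, groundspeed 148.2 kt
Leg 3: desired track 350.4°; wind correction +5.0° → command heading 355.4°, groundspeed 145.5 kt
Leg 4: desired track 48.4°; wind correction -4.6° → command heading 43.8°, groundspeed 144.9 kt
Leg 5: desired track 117.0°; wind correction -9.8° → command heading 107.2°, groundspeed 172.3 kt
Leg 6: desired track 37.6°; wind correction -2.8° → command heading 34.8°, groundspeed 143.1 kt

Leg 1: heading=106.4°, groundspeed=171.9 kt
Leg 2: heading=346.4°, groundspeed=148.2 kt
Leg 3: heading=355.4°, groundspeed=145.5 kt
Leg 4: heading=43.8°, groundspeed=144.9 kt
Leg 5: heading=107.2°, groundspeed=172.3 kt
Leg 6: heading=34.8°, groundspeed=143.1 kt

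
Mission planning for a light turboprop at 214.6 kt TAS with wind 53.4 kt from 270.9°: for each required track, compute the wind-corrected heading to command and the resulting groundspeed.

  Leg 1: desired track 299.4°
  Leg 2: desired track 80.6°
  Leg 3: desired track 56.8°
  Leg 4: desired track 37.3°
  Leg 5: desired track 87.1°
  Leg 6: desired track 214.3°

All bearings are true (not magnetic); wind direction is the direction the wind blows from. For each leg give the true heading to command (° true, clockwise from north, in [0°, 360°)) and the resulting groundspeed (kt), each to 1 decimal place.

Leg 1: heading=292.6°, groundspeed=166.2 kt
Leg 2: heading=78.0°, groundspeed=266.9 kt
Leg 3: heading=48.8°, groundspeed=256.7 kt
Leg 4: heading=25.7°, groundspeed=241.9 kt
Leg 5: heading=86.2°, groundspeed=267.9 kt
Leg 6: heading=226.3°, groundspeed=180.5 kt

Leg 1: desired track 299.4°; wind correction -6.8° → command heading 292.6°, groundspeed 166.2 kt
Leg 2: desired track 80.6°; wind correction -2.6° → command heading 78.0°, groundspeed 266.9 kt
Leg 3: desired track 56.8°; wind correction -8.0° → command heading 48.8°, groundspeed 256.7 kt
Leg 4: desired track 37.3°; wind correction -11.6° → command heading 25.7°, groundspeed 241.9 kt
Leg 5: desired track 87.1°; wind correction -0.9° → command heading 86.2°, groundspeed 267.9 kt
Leg 6: desired track 214.3°; wind correction +12.0° → command heading 226.3°, groundspeed 180.5 kt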